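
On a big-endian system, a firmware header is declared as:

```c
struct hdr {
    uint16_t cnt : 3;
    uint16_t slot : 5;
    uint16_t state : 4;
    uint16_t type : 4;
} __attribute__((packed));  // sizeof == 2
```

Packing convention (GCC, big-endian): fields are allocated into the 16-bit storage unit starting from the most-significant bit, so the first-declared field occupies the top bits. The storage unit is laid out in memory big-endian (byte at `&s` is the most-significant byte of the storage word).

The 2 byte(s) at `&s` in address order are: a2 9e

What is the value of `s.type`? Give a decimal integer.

[0]=0xa2 [1]=0x9e (big-endian) → word 0xa29e
cnt:3 @ bit 13 → (0xa29e>>13)&0x7 = 0x5
slot:5 @ bit 8 → (0xa29e>>8)&0x1f = 0x2
state:4 @ bit 4 → (0xa29e>>4)&0xf = 0x9
type:4 @ bit 0 → (0xa29e>>0)&0xf = 0xe  ←

14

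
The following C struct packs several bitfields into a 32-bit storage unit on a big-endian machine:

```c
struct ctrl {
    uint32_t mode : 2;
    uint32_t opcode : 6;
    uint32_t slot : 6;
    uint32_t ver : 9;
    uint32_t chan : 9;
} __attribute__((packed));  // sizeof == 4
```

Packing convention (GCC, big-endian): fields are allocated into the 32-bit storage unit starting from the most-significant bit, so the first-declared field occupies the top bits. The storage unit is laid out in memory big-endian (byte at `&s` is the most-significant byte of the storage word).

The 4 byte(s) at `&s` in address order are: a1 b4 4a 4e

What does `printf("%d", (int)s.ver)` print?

[0]=0xa1 [1]=0xb4 [2]=0x4a [3]=0x4e (big-endian) → word 0xa1b44a4e
mode:2 @ bit 30 → (0xa1b44a4e>>30)&0x3 = 0x2
opcode:6 @ bit 24 → (0xa1b44a4e>>24)&0x3f = 0x21
slot:6 @ bit 18 → (0xa1b44a4e>>18)&0x3f = 0x2d
ver:9 @ bit 9 → (0xa1b44a4e>>9)&0x1ff = 0x25  ←
chan:9 @ bit 0 → (0xa1b44a4e>>0)&0x1ff = 0x4e

37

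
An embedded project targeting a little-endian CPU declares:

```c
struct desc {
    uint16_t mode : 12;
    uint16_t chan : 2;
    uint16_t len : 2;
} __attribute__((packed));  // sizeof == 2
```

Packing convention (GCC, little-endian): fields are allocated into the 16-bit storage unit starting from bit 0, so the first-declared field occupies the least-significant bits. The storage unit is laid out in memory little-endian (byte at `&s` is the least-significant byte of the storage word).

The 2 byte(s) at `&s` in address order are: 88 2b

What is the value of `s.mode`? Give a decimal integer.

[0]=0x88 [1]=0x2b (little-endian) → word 0x2b88
mode [0+:12] = (word>>0) & 0xfff = 2952  ←
chan [12+:2] = (word>>12) & 0x3 = 2
len [14+:2] = (word>>14) & 0x3 = 0

2952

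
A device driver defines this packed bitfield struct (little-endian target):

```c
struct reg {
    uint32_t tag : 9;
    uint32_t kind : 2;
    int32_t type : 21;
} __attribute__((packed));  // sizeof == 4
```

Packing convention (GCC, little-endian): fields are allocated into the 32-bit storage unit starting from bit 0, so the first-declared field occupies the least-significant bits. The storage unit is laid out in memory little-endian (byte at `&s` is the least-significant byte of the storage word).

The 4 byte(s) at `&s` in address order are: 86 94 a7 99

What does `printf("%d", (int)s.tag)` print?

134

[0]=0x86 [1]=0x94 [2]=0xa7 [3]=0x99 (little-endian) → word 0x99a79486
tag:9 @ bit 0 → (0x99a79486>>0)&0x1ff = 0x86  ←
kind:2 @ bit 9 → (0x99a79486>>9)&0x3 = 0x2
type:21 @ bit 11 → (0x99a79486>>11)&0x1fffff = 0x1334f2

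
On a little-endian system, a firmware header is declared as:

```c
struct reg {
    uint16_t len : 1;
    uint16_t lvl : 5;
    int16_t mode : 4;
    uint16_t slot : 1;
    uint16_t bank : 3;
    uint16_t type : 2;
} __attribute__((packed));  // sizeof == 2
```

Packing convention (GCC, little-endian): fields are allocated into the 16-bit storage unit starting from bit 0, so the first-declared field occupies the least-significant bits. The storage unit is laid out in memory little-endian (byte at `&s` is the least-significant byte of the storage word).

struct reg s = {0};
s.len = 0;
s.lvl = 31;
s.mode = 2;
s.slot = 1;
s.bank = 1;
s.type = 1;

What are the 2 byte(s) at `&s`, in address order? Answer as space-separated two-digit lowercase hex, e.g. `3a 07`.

be 4c

[0+:1] len=0 & 0x1 = 0x0; word=0x0000
[1+:5] lvl=31 & 0x1f = 0x1f; word=0x003e
[6+:4] mode=2 & 0xf = 0x2; word=0x00be
[10+:1] slot=1 & 0x1 = 0x1; word=0x04be
[11+:3] bank=1 & 0x7 = 0x1; word=0x0cbe
[14+:2] type=1 & 0x3 = 0x1; word=0x4cbe
word = 0x4cbe → little-endian bytes:
  [0]=0xbe  [1]=0x4c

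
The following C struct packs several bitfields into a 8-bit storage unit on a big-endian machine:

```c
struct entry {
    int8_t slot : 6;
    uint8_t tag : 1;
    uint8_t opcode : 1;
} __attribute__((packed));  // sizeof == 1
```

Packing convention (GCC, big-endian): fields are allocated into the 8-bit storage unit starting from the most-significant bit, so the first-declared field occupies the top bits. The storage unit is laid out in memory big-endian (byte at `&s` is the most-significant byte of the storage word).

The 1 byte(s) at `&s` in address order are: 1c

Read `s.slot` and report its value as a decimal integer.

7

[0]=0x1c (big-endian) → word 0x1c
slot:6 @ bit 2 → (0x1c>>2)&0x3f = 0x7  ←
tag:1 @ bit 1 → (0x1c>>1)&0x1 = 0x0
opcode:1 @ bit 0 → (0x1c>>0)&0x1 = 0x0
slot signed 6b, MSB=0: value = 7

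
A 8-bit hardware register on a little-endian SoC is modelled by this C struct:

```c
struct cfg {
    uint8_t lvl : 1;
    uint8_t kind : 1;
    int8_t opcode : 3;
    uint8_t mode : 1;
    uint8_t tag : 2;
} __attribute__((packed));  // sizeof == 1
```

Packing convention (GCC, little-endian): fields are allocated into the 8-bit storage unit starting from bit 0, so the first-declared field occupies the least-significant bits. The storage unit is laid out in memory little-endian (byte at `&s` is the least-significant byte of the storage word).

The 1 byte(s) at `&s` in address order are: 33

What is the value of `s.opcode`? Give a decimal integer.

-4

[0]=0x33 (little-endian) → word 0x33
lvl:1 @ bit 0 → (0x33>>0)&0x1 = 0x1
kind:1 @ bit 1 → (0x33>>1)&0x1 = 0x1
opcode:3 @ bit 2 → (0x33>>2)&0x7 = 0x4  ←
mode:1 @ bit 5 → (0x33>>5)&0x1 = 0x1
tag:2 @ bit 6 → (0x33>>6)&0x3 = 0x0
opcode signed 3b, MSB=1: 4 - 8 = -4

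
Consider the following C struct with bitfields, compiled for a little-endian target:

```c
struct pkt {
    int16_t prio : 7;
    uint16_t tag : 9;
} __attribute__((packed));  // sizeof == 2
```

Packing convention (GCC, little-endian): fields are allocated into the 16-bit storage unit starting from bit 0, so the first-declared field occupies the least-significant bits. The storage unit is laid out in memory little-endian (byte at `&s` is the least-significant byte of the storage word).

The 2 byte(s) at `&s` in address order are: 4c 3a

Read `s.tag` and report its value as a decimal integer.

[0]=0x4c [1]=0x3a (little-endian) → word 0x3a4c
prio [0+:7] = (word>>0) & 0x7f = 76
tag [7+:9] = (word>>7) & 0x1ff = 116  ←

116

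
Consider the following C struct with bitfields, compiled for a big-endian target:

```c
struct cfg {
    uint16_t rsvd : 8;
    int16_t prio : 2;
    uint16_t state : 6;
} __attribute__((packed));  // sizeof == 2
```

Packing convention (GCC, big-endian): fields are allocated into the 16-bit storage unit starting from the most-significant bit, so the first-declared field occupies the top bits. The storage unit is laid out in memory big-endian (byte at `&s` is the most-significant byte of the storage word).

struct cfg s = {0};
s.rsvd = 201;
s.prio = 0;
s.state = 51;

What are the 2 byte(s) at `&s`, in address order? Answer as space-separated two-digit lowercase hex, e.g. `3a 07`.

c9 33

rsvd:8 = 201 → 0xc9 << 8 → word 0xc900
prio:2 = 0 → 0x0 << 6 → word 0xc900
state:6 = 51 → 0x33 << 0 → word 0xc933
word = 0xc933 → big-endian bytes:
  [0]=0xc9  [1]=0x33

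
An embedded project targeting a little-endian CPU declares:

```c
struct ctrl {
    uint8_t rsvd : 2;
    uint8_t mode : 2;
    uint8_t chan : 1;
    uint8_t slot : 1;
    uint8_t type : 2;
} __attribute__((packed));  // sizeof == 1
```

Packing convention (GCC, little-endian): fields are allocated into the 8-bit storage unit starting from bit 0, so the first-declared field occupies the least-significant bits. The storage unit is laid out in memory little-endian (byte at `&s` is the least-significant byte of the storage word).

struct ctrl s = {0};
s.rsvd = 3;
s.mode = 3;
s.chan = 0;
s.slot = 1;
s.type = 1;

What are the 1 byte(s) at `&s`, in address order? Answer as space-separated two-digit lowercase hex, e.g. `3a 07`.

6f

rsvd:2 = 3 → 0x3 << 0 → word 0x03
mode:2 = 3 → 0x3 << 2 → word 0x0f
chan:1 = 0 → 0x0 << 4 → word 0x0f
slot:1 = 1 → 0x1 << 5 → word 0x2f
type:2 = 1 → 0x1 << 6 → word 0x6f
word = 0x6f → little-endian bytes:
  [0]=0x6f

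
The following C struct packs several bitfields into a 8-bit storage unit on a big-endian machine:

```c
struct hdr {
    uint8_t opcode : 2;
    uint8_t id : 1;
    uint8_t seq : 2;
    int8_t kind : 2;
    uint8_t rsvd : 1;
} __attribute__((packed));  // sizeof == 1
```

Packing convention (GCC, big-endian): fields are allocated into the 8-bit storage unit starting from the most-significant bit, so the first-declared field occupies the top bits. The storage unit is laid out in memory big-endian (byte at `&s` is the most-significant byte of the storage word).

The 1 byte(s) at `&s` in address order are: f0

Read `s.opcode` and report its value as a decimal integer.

[0]=0xf0 (big-endian) → word 0xf0
opcode [6+:2] = (word>>6) & 0x3 = 3  ←
id [5+:1] = (word>>5) & 0x1 = 1
seq [3+:2] = (word>>3) & 0x3 = 2
kind [1+:2] = (word>>1) & 0x3 = 0
rsvd [0+:1] = (word>>0) & 0x1 = 0

3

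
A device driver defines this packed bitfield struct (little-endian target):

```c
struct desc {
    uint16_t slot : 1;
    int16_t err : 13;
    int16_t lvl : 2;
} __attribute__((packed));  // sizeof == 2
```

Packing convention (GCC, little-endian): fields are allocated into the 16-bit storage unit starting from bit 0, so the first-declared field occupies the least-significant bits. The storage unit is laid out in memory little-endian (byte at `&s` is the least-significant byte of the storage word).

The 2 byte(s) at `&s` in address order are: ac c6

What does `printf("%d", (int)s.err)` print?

854

[0]=0xac [1]=0xc6 (little-endian) → word 0xc6ac
slot:1 @ bit 0 → (0xc6ac>>0)&0x1 = 0x0
err:13 @ bit 1 → (0xc6ac>>1)&0x1fff = 0x356  ←
lvl:2 @ bit 14 → (0xc6ac>>14)&0x3 = 0x3
err signed 13b, MSB=0: value = 854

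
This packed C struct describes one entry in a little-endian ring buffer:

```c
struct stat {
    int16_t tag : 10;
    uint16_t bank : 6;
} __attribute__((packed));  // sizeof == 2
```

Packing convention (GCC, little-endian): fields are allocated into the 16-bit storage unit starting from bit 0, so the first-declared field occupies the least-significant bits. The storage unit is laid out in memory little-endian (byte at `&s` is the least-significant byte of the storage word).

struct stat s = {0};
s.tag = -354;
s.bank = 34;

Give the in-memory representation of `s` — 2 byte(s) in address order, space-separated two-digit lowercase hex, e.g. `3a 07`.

[0+:10] tag=-354 & 0x3ff = 0x29e; word=0x029e
[10+:6] bank=34 & 0x3f = 0x22; word=0x8a9e
word = 0x8a9e → little-endian bytes:
  [0]=0x9e  [1]=0x8a

9e 8a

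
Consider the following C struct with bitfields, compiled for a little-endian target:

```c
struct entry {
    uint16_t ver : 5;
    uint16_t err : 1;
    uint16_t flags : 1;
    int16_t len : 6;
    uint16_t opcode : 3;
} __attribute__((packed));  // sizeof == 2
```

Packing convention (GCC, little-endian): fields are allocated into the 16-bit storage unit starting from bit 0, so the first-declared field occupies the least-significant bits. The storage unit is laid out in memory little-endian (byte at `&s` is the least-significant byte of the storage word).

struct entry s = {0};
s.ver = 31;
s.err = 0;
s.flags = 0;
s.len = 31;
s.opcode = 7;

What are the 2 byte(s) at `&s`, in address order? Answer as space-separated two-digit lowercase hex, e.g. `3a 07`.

9f ef

ver:5 = 31 → 0x1f << 0 → word 0x001f
err:1 = 0 → 0x0 << 5 → word 0x001f
flags:1 = 0 → 0x0 << 6 → word 0x001f
len:6 = 31 → 0x1f << 7 → word 0x0f9f
opcode:3 = 7 → 0x7 << 13 → word 0xef9f
word = 0xef9f → little-endian bytes:
  [0]=0x9f  [1]=0xef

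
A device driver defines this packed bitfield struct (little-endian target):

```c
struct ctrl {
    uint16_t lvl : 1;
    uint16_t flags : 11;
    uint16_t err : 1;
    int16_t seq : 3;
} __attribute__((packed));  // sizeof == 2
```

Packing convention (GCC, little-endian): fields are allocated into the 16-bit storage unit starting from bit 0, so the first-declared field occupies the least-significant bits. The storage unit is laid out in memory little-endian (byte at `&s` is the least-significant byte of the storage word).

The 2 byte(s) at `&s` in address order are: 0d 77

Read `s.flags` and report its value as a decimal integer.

902

[0]=0x0d [1]=0x77 (little-endian) → word 0x770d
lvl:1 @ bit 0 → (0x770d>>0)&0x1 = 0x1
flags:11 @ bit 1 → (0x770d>>1)&0x7ff = 0x386  ←
err:1 @ bit 12 → (0x770d>>12)&0x1 = 0x1
seq:3 @ bit 13 → (0x770d>>13)&0x7 = 0x3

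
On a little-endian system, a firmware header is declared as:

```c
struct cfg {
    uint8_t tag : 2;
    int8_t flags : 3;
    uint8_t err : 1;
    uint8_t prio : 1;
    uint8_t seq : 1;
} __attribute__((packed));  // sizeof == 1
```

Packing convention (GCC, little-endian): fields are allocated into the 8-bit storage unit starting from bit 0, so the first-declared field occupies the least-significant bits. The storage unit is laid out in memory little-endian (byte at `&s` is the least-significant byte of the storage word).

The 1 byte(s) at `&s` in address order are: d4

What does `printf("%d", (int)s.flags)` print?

[0]=0xd4 (little-endian) → word 0xd4
tag [0+:2] = (word>>0) & 0x3 = 0
flags [2+:3] = (word>>2) & 0x7 = 5  ←
err [5+:1] = (word>>5) & 0x1 = 0
prio [6+:1] = (word>>6) & 0x1 = 1
seq [7+:1] = (word>>7) & 0x1 = 1
flags signed 3b, MSB=1: 5 - 8 = -3

-3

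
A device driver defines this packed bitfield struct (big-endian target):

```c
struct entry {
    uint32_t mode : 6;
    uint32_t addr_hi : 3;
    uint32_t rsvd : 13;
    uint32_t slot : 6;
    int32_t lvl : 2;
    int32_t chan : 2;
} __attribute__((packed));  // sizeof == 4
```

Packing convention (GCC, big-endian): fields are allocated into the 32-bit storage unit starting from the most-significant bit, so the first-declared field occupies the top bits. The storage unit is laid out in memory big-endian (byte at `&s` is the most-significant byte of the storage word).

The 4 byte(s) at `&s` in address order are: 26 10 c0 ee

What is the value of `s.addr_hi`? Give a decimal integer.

[0]=0x26 [1]=0x10 [2]=0xc0 [3]=0xee (big-endian) → word 0x2610c0ee
mode [26+:6] = (word>>26) & 0x3f = 9
addr_hi [23+:3] = (word>>23) & 0x7 = 4  ←
rsvd [10+:13] = (word>>10) & 0x1fff = 1072
slot [4+:6] = (word>>4) & 0x3f = 14
lvl [2+:2] = (word>>2) & 0x3 = 3
chan [0+:2] = (word>>0) & 0x3 = 2

4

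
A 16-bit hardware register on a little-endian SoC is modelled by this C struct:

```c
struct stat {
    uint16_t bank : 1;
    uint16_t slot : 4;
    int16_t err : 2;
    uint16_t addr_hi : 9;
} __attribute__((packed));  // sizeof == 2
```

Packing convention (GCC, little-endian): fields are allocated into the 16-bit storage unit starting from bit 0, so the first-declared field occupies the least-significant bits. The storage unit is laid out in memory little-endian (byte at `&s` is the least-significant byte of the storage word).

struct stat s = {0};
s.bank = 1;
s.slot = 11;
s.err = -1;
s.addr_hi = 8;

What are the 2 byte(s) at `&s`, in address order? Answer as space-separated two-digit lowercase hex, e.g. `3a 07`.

bank:1 = 1 → 0x1 << 0 → word 0x0001
slot:4 = 11 → 0xb << 1 → word 0x0017
err:2 = -1 → 0x3 << 5 → word 0x0077
addr_hi:9 = 8 → 0x8 << 7 → word 0x0477
word = 0x0477 → little-endian bytes:
  [0]=0x77  [1]=0x04

77 04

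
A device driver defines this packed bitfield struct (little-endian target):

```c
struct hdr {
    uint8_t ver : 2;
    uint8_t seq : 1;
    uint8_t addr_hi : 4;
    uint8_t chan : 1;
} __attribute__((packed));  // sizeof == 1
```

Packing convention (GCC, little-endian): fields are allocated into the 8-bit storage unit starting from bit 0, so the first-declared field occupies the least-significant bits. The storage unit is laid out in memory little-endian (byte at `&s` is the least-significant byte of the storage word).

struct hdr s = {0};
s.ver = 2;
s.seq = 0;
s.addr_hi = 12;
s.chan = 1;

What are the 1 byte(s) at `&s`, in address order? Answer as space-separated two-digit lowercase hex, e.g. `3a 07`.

ver (2b) val=2 bits=0x2 at bit 0: 0x02
seq (1b) val=0 bits=0x0 at bit 2: 0x02
addr_hi (4b) val=12 bits=0xc at bit 3: 0x62
chan (1b) val=1 bits=0x1 at bit 7: 0xe2
word = 0xe2 → little-endian bytes:
  [0]=0xe2

e2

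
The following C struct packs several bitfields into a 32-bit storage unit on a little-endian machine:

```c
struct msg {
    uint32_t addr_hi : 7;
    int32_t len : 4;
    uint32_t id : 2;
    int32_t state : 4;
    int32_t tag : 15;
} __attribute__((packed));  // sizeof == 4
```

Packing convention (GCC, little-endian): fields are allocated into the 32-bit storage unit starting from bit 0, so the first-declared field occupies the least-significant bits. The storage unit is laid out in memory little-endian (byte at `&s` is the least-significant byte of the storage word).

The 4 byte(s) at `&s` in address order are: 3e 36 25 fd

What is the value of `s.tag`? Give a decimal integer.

-366

[0]=0x3e [1]=0x36 [2]=0x25 [3]=0xfd (little-endian) → word 0xfd25363e
addr_hi:7 @ bit 0 → (0xfd25363e>>0)&0x7f = 0x3e
len:4 @ bit 7 → (0xfd25363e>>7)&0xf = 0xc
id:2 @ bit 11 → (0xfd25363e>>11)&0x3 = 0x2
state:4 @ bit 13 → (0xfd25363e>>13)&0xf = 0x9
tag:15 @ bit 17 → (0xfd25363e>>17)&0x7fff = 0x7e92  ←
tag signed 15b, MSB=1: 32402 - 32768 = -366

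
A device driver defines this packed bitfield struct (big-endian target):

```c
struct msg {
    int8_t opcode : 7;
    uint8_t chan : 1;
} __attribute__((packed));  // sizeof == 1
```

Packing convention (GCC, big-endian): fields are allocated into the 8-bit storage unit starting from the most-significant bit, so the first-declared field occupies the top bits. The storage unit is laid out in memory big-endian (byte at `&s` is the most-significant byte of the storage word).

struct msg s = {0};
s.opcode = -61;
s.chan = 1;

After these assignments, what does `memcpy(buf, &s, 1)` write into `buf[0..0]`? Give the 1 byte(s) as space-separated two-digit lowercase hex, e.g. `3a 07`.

87

[1+:7] opcode=-61 & 0x7f = 0x43; word=0x86
[0+:1] chan=1 & 0x1 = 0x1; word=0x87
word = 0x87 → big-endian bytes:
  [0]=0x87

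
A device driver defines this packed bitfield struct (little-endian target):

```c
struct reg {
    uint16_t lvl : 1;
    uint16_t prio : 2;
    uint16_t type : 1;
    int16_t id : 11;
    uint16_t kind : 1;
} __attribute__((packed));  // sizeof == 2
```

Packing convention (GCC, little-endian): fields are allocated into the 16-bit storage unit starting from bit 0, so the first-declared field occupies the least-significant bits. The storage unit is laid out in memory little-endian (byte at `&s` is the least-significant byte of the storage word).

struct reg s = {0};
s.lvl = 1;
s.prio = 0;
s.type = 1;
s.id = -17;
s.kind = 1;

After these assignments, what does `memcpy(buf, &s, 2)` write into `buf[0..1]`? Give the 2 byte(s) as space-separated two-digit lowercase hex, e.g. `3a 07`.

f9 fe

lvl:1 = 1 → 0x1 << 0 → word 0x0001
prio:2 = 0 → 0x0 << 1 → word 0x0001
type:1 = 1 → 0x1 << 3 → word 0x0009
id:11 = -17 → 0x7ef << 4 → word 0x7ef9
kind:1 = 1 → 0x1 << 15 → word 0xfef9
word = 0xfef9 → little-endian bytes:
  [0]=0xf9  [1]=0xfe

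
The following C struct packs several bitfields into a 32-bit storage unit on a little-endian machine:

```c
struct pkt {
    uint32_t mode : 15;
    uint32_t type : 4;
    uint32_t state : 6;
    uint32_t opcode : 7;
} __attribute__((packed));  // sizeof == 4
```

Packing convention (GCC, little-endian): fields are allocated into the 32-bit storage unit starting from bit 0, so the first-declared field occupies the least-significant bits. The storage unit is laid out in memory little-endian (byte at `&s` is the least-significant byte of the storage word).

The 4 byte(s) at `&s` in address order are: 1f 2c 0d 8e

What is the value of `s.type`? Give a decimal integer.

[0]=0x1f [1]=0x2c [2]=0x0d [3]=0x8e (little-endian) → word 0x8e0d2c1f
mode:15 @ bit 0 → (0x8e0d2c1f>>0)&0x7fff = 0x2c1f
type:4 @ bit 15 → (0x8e0d2c1f>>15)&0xf = 0xa  ←
state:6 @ bit 19 → (0x8e0d2c1f>>19)&0x3f = 0x1
opcode:7 @ bit 25 → (0x8e0d2c1f>>25)&0x7f = 0x47

10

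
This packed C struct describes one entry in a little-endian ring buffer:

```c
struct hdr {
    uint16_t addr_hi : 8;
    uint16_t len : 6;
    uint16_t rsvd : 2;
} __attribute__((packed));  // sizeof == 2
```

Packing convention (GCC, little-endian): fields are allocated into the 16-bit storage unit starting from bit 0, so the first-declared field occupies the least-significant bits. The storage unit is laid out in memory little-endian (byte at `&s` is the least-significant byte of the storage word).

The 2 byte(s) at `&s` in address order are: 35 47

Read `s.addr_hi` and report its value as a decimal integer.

[0]=0x35 [1]=0x47 (little-endian) → word 0x4735
addr_hi [0+:8] = (word>>0) & 0xff = 53  ←
len [8+:6] = (word>>8) & 0x3f = 7
rsvd [14+:2] = (word>>14) & 0x3 = 1

53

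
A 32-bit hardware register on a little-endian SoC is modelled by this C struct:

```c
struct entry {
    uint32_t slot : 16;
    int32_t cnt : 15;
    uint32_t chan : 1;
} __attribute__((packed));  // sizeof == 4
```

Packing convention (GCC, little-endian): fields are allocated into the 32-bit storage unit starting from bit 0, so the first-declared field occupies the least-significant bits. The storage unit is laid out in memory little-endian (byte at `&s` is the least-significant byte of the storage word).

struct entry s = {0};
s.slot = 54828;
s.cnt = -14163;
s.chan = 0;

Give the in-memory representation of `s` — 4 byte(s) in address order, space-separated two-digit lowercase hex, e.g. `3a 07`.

slot (16b) val=54828 bits=0xd62c at bit 0: 0x0000d62c
cnt (15b) val=-14163 bits=0x48ad at bit 16: 0x48add62c
chan (1b) val=0 bits=0x0 at bit 31: 0x48add62c
word = 0x48add62c → little-endian bytes:
  [0]=0x2c  [1]=0xd6  [2]=0xad  [3]=0x48

2c d6 ad 48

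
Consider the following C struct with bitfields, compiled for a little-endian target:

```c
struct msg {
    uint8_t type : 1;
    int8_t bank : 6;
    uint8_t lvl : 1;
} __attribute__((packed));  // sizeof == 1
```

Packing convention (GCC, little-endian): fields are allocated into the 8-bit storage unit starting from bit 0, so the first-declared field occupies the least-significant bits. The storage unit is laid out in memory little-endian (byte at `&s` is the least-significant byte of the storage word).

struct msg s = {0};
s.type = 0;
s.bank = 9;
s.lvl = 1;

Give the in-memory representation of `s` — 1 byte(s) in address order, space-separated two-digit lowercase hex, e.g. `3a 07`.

type:1 = 0 → 0x0 << 0 → word 0x00
bank:6 = 9 → 0x9 << 1 → word 0x12
lvl:1 = 1 → 0x1 << 7 → word 0x92
word = 0x92 → little-endian bytes:
  [0]=0x92

92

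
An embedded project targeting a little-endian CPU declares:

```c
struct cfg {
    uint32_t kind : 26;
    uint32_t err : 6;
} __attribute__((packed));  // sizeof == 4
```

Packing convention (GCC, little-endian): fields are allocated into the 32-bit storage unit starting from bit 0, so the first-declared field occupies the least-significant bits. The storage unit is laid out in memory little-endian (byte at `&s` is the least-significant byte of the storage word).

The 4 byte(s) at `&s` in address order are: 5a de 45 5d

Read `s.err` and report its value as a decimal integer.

[0]=0x5a [1]=0xde [2]=0x45 [3]=0x5d (little-endian) → word 0x5d45de5a
kind [0+:26] = (word>>0) & 0x3ffffff = 21356122
err [26+:6] = (word>>26) & 0x3f = 23  ←

23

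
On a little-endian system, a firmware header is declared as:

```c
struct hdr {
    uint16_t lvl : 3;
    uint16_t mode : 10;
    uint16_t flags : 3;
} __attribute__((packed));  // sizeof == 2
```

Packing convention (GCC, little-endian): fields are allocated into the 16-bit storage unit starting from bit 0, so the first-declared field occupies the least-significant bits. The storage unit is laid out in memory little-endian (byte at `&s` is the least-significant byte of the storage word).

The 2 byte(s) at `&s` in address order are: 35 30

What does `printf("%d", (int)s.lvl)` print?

5

[0]=0x35 [1]=0x30 (little-endian) → word 0x3035
lvl:3 @ bit 0 → (0x3035>>0)&0x7 = 0x5  ←
mode:10 @ bit 3 → (0x3035>>3)&0x3ff = 0x206
flags:3 @ bit 13 → (0x3035>>13)&0x7 = 0x1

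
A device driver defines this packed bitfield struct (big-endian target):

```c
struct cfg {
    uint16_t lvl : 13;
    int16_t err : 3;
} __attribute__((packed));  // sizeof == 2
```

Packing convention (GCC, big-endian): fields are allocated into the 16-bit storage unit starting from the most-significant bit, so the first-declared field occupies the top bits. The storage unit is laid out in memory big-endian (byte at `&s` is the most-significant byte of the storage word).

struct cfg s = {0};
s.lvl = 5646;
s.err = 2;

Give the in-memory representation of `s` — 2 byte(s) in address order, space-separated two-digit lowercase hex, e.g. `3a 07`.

lvl:13 = 5646 → 0x160e << 3 → word 0xb070
err:3 = 2 → 0x2 << 0 → word 0xb072
word = 0xb072 → big-endian bytes:
  [0]=0xb0  [1]=0x72

b0 72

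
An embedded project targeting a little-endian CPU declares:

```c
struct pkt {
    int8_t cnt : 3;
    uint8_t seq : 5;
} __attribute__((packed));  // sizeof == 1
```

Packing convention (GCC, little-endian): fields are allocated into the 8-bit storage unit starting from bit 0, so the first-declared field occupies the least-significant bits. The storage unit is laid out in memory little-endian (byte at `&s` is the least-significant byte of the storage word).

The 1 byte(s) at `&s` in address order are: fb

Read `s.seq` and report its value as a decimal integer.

[0]=0xfb (little-endian) → word 0xfb
cnt [0+:3] = (word>>0) & 0x7 = 3
seq [3+:5] = (word>>3) & 0x1f = 31  ←

31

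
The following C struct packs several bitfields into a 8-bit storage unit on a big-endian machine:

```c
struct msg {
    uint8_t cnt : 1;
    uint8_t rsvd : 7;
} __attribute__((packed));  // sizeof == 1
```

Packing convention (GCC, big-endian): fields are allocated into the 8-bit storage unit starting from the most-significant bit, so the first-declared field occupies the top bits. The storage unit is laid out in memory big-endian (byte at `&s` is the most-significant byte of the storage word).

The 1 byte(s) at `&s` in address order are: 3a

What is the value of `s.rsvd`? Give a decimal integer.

[0]=0x3a (big-endian) → word 0x3a
cnt [7+:1] = (word>>7) & 0x1 = 0
rsvd [0+:7] = (word>>0) & 0x7f = 58  ←

58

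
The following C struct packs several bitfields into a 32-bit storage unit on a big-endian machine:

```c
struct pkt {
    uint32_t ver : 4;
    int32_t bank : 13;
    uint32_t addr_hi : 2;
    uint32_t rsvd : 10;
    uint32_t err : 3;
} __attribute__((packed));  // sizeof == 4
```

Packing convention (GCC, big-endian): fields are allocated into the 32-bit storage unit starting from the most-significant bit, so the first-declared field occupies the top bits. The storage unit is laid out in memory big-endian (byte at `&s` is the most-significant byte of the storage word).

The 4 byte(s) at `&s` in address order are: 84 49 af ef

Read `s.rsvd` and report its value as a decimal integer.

509

[0]=0x84 [1]=0x49 [2]=0xaf [3]=0xef (big-endian) → word 0x8449afef
ver:4 @ bit 28 → (0x8449afef>>28)&0xf = 0x8
bank:13 @ bit 15 → (0x8449afef>>15)&0x1fff = 0x893
addr_hi:2 @ bit 13 → (0x8449afef>>13)&0x3 = 0x1
rsvd:10 @ bit 3 → (0x8449afef>>3)&0x3ff = 0x1fd  ←
err:3 @ bit 0 → (0x8449afef>>0)&0x7 = 0x7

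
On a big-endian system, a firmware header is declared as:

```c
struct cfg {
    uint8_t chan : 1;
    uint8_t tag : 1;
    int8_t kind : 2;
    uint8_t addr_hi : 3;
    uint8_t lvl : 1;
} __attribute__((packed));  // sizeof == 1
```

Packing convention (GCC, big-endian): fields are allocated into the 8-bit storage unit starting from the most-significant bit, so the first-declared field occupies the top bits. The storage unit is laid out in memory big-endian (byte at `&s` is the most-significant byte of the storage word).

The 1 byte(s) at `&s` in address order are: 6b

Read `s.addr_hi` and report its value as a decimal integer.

5

[0]=0x6b (big-endian) → word 0x6b
chan:1 @ bit 7 → (0x6b>>7)&0x1 = 0x0
tag:1 @ bit 6 → (0x6b>>6)&0x1 = 0x1
kind:2 @ bit 4 → (0x6b>>4)&0x3 = 0x2
addr_hi:3 @ bit 1 → (0x6b>>1)&0x7 = 0x5  ←
lvl:1 @ bit 0 → (0x6b>>0)&0x1 = 0x1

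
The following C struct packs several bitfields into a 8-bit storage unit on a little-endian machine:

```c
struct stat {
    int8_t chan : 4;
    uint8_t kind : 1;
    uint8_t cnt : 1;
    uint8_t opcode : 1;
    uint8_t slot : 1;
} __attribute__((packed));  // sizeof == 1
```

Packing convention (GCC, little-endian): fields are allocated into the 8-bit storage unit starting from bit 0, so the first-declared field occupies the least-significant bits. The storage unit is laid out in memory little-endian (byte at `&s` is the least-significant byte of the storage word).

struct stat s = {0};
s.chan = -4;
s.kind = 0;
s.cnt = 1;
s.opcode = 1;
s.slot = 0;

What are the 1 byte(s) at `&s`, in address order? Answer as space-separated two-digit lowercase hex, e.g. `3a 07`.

6c

chan (4b) val=-4 bits=0xc at bit 0: 0x0c
kind (1b) val=0 bits=0x0 at bit 4: 0x0c
cnt (1b) val=1 bits=0x1 at bit 5: 0x2c
opcode (1b) val=1 bits=0x1 at bit 6: 0x6c
slot (1b) val=0 bits=0x0 at bit 7: 0x6c
word = 0x6c → little-endian bytes:
  [0]=0x6c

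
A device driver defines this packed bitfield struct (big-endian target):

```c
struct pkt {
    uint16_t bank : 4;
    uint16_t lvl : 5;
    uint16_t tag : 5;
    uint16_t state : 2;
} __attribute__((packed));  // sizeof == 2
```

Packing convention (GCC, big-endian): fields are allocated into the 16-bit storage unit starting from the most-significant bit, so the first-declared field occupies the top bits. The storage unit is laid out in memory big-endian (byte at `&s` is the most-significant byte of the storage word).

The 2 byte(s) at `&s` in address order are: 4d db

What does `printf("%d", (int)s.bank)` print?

[0]=0x4d [1]=0xdb (big-endian) → word 0x4ddb
bank [12+:4] = (word>>12) & 0xf = 4  ←
lvl [7+:5] = (word>>7) & 0x1f = 27
tag [2+:5] = (word>>2) & 0x1f = 22
state [0+:2] = (word>>0) & 0x3 = 3

4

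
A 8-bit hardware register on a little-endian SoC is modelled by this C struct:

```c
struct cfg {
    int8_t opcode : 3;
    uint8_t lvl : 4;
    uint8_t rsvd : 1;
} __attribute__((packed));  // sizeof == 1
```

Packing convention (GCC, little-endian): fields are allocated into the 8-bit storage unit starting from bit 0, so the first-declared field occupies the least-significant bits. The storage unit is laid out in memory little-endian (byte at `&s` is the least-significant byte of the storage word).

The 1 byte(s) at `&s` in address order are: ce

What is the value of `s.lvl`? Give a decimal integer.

[0]=0xce (little-endian) → word 0xce
opcode [0+:3] = (word>>0) & 0x7 = 6
lvl [3+:4] = (word>>3) & 0xf = 9  ←
rsvd [7+:1] = (word>>7) & 0x1 = 1

9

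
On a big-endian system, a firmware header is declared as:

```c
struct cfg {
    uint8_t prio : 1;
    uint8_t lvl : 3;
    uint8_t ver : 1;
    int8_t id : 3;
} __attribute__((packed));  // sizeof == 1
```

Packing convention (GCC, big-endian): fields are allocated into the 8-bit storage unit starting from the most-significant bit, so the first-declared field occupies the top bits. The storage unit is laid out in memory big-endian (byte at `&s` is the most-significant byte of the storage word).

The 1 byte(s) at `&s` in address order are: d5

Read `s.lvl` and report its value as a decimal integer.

5

[0]=0xd5 (big-endian) → word 0xd5
prio [7+:1] = (word>>7) & 0x1 = 1
lvl [4+:3] = (word>>4) & 0x7 = 5  ←
ver [3+:1] = (word>>3) & 0x1 = 0
id [0+:3] = (word>>0) & 0x7 = 5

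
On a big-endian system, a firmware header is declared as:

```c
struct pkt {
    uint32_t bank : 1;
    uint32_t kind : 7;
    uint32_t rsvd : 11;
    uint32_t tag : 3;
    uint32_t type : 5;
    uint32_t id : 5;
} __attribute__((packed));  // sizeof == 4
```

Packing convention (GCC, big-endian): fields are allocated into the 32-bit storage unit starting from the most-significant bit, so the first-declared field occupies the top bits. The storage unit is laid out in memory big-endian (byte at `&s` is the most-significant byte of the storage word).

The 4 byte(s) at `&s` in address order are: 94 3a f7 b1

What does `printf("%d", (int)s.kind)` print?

[0]=0x94 [1]=0x3a [2]=0xf7 [3]=0xb1 (big-endian) → word 0x943af7b1
bank [31+:1] = (word>>31) & 0x1 = 1
kind [24+:7] = (word>>24) & 0x7f = 20  ←
rsvd [13+:11] = (word>>13) & 0x7ff = 471
tag [10+:3] = (word>>10) & 0x7 = 5
type [5+:5] = (word>>5) & 0x1f = 29
id [0+:5] = (word>>0) & 0x1f = 17

20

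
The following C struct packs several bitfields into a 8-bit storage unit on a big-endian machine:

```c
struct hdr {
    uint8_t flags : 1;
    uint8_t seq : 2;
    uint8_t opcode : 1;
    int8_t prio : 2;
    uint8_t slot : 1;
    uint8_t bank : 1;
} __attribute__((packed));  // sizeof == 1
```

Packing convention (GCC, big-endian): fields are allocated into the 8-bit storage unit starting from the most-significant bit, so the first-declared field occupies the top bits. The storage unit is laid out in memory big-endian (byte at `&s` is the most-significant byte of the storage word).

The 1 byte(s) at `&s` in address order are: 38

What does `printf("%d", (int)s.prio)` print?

-2

[0]=0x38 (big-endian) → word 0x38
flags [7+:1] = (word>>7) & 0x1 = 0
seq [5+:2] = (word>>5) & 0x3 = 1
opcode [4+:1] = (word>>4) & 0x1 = 1
prio [2+:2] = (word>>2) & 0x3 = 2  ←
slot [1+:1] = (word>>1) & 0x1 = 0
bank [0+:1] = (word>>0) & 0x1 = 0
prio signed 2b, MSB=1: 2 - 4 = -2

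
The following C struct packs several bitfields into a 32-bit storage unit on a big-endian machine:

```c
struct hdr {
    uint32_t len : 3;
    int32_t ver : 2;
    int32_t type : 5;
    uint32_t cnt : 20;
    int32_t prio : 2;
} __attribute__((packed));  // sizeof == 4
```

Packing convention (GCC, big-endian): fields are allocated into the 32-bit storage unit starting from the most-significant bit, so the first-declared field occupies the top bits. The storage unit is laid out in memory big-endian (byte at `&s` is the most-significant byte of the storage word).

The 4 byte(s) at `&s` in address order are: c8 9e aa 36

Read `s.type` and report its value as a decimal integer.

[0]=0xc8 [1]=0x9e [2]=0xaa [3]=0x36 (big-endian) → word 0xc89eaa36
len [29+:3] = (word>>29) & 0x7 = 6
ver [27+:2] = (word>>27) & 0x3 = 1
type [22+:5] = (word>>22) & 0x1f = 2  ←
cnt [2+:20] = (word>>2) & 0xfffff = 502413
prio [0+:2] = (word>>0) & 0x3 = 2
type signed 5b, MSB=0: value = 2

2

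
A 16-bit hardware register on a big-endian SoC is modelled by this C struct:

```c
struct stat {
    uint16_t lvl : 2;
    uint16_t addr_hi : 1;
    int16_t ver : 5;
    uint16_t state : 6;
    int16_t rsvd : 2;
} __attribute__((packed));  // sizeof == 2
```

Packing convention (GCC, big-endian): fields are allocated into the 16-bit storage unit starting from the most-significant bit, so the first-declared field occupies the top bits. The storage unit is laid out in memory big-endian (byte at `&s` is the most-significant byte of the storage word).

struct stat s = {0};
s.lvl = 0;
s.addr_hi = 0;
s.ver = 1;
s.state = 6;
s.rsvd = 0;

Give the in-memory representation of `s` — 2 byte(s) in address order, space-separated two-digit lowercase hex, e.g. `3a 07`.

01 18

lvl (2b) val=0 bits=0x0 at bit 14: 0x0000
addr_hi (1b) val=0 bits=0x0 at bit 13: 0x0000
ver (5b) val=1 bits=0x1 at bit 8: 0x0100
state (6b) val=6 bits=0x6 at bit 2: 0x0118
rsvd (2b) val=0 bits=0x0 at bit 0: 0x0118
word = 0x0118 → big-endian bytes:
  [0]=0x01  [1]=0x18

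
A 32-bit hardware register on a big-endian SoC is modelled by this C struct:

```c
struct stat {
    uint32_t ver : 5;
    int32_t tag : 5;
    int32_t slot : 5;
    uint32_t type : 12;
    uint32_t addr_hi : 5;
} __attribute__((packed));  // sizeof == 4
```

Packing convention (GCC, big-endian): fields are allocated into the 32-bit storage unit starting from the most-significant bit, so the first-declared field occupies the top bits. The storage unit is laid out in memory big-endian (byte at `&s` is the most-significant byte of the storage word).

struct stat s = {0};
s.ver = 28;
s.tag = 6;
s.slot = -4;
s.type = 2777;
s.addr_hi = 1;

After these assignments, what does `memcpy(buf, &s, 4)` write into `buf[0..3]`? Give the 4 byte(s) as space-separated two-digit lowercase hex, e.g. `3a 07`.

[27+:5] ver=28 & 0x1f = 0x1c; word=0xe0000000
[22+:5] tag=6 & 0x1f = 0x6; word=0xe1800000
[17+:5] slot=-4 & 0x1f = 0x1c; word=0xe1b80000
[5+:12] type=2777 & 0xfff = 0xad9; word=0xe1b95b20
[0+:5] addr_hi=1 & 0x1f = 0x1; word=0xe1b95b21
word = 0xe1b95b21 → big-endian bytes:
  [0]=0xe1  [1]=0xb9  [2]=0x5b  [3]=0x21

e1 b9 5b 21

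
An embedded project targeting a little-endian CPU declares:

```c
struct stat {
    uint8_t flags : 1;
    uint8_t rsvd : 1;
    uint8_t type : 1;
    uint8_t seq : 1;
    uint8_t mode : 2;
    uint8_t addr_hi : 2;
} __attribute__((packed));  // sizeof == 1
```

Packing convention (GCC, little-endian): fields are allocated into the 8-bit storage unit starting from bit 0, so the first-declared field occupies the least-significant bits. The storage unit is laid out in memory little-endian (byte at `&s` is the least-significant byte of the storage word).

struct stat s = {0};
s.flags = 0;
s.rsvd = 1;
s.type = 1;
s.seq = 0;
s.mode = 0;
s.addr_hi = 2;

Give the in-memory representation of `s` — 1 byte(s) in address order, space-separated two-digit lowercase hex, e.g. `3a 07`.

flags (1b) val=0 bits=0x0 at bit 0: 0x00
rsvd (1b) val=1 bits=0x1 at bit 1: 0x02
type (1b) val=1 bits=0x1 at bit 2: 0x06
seq (1b) val=0 bits=0x0 at bit 3: 0x06
mode (2b) val=0 bits=0x0 at bit 4: 0x06
addr_hi (2b) val=2 bits=0x2 at bit 6: 0x86
word = 0x86 → little-endian bytes:
  [0]=0x86

86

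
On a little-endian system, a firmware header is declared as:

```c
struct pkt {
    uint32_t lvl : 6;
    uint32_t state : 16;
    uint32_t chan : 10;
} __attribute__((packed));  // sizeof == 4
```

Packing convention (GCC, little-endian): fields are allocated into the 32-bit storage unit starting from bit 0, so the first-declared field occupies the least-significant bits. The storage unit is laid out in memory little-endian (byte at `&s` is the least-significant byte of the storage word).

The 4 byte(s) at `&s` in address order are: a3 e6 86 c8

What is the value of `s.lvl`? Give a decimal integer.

35

[0]=0xa3 [1]=0xe6 [2]=0x86 [3]=0xc8 (little-endian) → word 0xc886e6a3
lvl [0+:6] = (word>>0) & 0x3f = 35  ←
state [6+:16] = (word>>6) & 0xffff = 7066
chan [22+:10] = (word>>22) & 0x3ff = 802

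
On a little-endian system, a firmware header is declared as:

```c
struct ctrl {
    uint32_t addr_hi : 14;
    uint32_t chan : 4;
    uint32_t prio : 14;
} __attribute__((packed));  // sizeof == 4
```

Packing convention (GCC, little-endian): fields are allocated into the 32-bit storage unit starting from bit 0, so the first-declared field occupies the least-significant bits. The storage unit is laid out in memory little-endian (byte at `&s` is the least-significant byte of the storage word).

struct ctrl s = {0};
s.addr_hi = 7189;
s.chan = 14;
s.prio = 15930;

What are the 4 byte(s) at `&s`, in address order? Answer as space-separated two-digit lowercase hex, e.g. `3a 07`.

addr_hi (14b) val=7189 bits=0x1c15 at bit 0: 0x00001c15
chan (4b) val=14 bits=0xe at bit 14: 0x00039c15
prio (14b) val=15930 bits=0x3e3a at bit 18: 0xf8eb9c15
word = 0xf8eb9c15 → little-endian bytes:
  [0]=0x15  [1]=0x9c  [2]=0xeb  [3]=0xf8

15 9c eb f8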